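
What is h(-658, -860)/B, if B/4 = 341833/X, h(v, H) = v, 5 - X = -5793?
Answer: -953771/341833 ≈ -2.7902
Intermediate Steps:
X = 5798 (X = 5 - 1*(-5793) = 5 + 5793 = 5798)
B = 683666/2899 (B = 4*(341833/5798) = 683666/2899 ≈ 235.83)
h(-658, -860)/B = -658/683666/2899 = -658*2899/683666 = -953771/341833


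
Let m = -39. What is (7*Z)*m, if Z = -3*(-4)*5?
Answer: -16380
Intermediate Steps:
Z = 60 (Z = 12*5 = 60)
(7*Z)*m = (7*60)*(-39) = 420*(-39) = -16380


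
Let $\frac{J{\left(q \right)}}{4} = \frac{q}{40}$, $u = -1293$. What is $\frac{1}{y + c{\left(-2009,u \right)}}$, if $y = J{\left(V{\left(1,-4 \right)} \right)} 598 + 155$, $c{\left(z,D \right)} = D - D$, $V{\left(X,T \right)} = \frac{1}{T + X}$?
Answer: $\frac{15}{2026} \approx 0.0074038$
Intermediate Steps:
$c{\left(z,D \right)} = 0$
$J{\left(q \right)} = \frac{q}{10}$ ($J{\left(q \right)} = 4 \frac{q}{40} = \frac{q}{10}$)
$y = \frac{2026}{15}$ ($y = \frac{1}{10 \left(-4 + 1\right)} 598 + 155 = \frac{1}{10 \left(-3\right)} 598 + 155 = \frac{1}{10} \left(- \frac{1}{3}\right) 598 + 155 = \left(- \frac{1}{30}\right) 598 + 155 = - \frac{299}{15} + 155 = \frac{2026}{15} \approx 135.07$)
$\frac{1}{y + c{\left(-2009,u \right)}} = \frac{1}{\frac{2026}{15} + 0} = \frac{1}{\frac{2026}{15}} = \frac{15}{2026}$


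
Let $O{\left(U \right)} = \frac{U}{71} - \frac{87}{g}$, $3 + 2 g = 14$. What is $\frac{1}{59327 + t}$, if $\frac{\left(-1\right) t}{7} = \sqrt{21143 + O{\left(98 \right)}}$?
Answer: $\frac{46334387}{2748071608606} + \frac{7 \sqrt{12887598867}}{2748071608606} \approx 1.715 \cdot 10^{-5}$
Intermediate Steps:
$g = \frac{11}{2}$ ($g = - \frac{3}{2} + \frac{1}{2} \cdot 14 = - \frac{3}{2} + 7 = \frac{11}{2} \approx 5.5$)
$O{\left(U \right)} = - \frac{174}{11} + \frac{U}{71}$ ($O{\left(U \right)} = \frac{U}{71} - \frac{87}{\frac{11}{2}} = U \frac{1}{71} - \frac{174}{11} = \frac{U}{71} - \frac{174}{11} = - \frac{174}{11} + \frac{U}{71}$)
$t = - \frac{7 \sqrt{12887598867}}{781}$ ($t = - 7 \sqrt{21143 + \left(- \frac{174}{11} + \frac{1}{71} \cdot 98\right)} = - 7 \sqrt{21143 + \left(- \frac{174}{11} + \frac{98}{71}\right)} = - 7 \sqrt{21143 - \frac{11276}{781}} = - 7 \sqrt{\frac{16501407}{781}} = - 7 \frac{\sqrt{12887598867}}{781} = - \frac{7 \sqrt{12887598867}}{781} \approx -1017.5$)
$\frac{1}{59327 + t} = \frac{1}{59327 - \frac{7 \sqrt{12887598867}}{781}}$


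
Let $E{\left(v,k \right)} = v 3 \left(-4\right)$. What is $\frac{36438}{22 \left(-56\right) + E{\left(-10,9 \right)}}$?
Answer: $- \frac{18219}{556} \approx -32.768$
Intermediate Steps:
$E{\left(v,k \right)} = - 12 v$ ($E{\left(v,k \right)} = 3 v \left(-4\right) = - 12 v$)
$\frac{36438}{22 \left(-56\right) + E{\left(-10,9 \right)}} = \frac{36438}{22 \left(-56\right) - -120} = \frac{36438}{-1232 + 120} = \frac{36438}{-1112} = 36438 \left(- \frac{1}{1112}\right) = - \frac{18219}{556}$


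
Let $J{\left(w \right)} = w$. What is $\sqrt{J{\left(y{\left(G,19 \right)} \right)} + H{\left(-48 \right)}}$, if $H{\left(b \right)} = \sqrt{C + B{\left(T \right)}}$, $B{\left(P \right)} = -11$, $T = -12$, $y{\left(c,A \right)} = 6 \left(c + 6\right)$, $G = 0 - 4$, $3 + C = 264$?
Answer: $\sqrt{12 + 5 \sqrt{10}} \approx 5.2737$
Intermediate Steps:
$C = 261$ ($C = -3 + 264 = 261$)
$G = -4$
$y{\left(c,A \right)} = 36 + 6 c$ ($y{\left(c,A \right)} = 6 \left(6 + c\right) = 36 + 6 c$)
$H{\left(b \right)} = 5 \sqrt{10}$ ($H{\left(b \right)} = \sqrt{261 - 11} = \sqrt{250} = 5 \sqrt{10}$)
$\sqrt{J{\left(y{\left(G,19 \right)} \right)} + H{\left(-48 \right)}} = \sqrt{\left(36 + 6 \left(-4\right)\right) + 5 \sqrt{10}} = \sqrt{\left(36 - 24\right) + 5 \sqrt{10}} = \sqrt{12 + 5 \sqrt{10}}$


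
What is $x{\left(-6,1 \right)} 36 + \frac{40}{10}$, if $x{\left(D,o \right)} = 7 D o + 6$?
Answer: $-1292$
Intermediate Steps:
$x{\left(D,o \right)} = 6 + 7 D o$ ($x{\left(D,o \right)} = 7 D o + 6 = 6 + 7 D o$)
$x{\left(-6,1 \right)} 36 + \frac{40}{10} = \left(6 + 7 \left(-6\right) 1\right) 36 + \frac{40}{10} = \left(6 - 42\right) 36 + 40 \cdot \frac{1}{10} = \left(-36\right) 36 + 4 = -1296 + 4 = -1292$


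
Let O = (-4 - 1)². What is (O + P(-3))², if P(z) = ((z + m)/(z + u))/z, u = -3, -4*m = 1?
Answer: 3193369/5184 ≈ 616.00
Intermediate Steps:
m = -¼ (m = -¼*1 = -¼ ≈ -0.25000)
O = 25 (O = (-5)² = 25)
P(z) = (-¼ + z)/(z*(-3 + z)) (P(z) = ((z - ¼)/(z - 3))/z = ((-¼ + z)/(-3 + z))/z = (-¼ + z)/(z*(-3 + z)))
(O + P(-3))² = (25 + (-¼ - 3)/((-3)*(-3 - 3)))² = (25 - ⅓*(-13/4)/(-6))² = (25 - ⅓*(-⅙)*(-13/4))² = (25 - 13/72)² = (1787/72)² = 3193369/5184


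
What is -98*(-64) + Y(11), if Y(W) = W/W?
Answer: 6273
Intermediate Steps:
Y(W) = 1
-98*(-64) + Y(11) = -98*(-64) + 1 = 6272 + 1 = 6273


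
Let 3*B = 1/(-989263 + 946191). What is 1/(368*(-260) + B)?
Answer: -129216/12363386881 ≈ -1.0452e-5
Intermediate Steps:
B = -1/129216 (B = 1/(3*(-989263 + 946191)) = (⅓)/(-43072) = (⅓)*(-1/43072) = -1/129216 ≈ -7.7390e-6)
1/(368*(-260) + B) = 1/(368*(-260) - 1/129216) = 1/(-95680 - 1/129216) = 1/(-12363386881/129216) = -129216/12363386881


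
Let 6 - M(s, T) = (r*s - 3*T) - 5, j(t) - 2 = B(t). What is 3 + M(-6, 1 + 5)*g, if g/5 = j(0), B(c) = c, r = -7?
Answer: -127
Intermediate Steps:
j(t) = 2 + t
M(s, T) = 11 + 3*T + 7*s (M(s, T) = 6 - ((-7*s - 3*T) - 5) = 6 - (-5 - 7*s - 3*T) = 6 + (5 + 3*T + 7*s) = 11 + 3*T + 7*s)
g = 10 (g = 5*(2 + 0) = 5*2 = 10)
3 + M(-6, 1 + 5)*g = 3 + (11 + 3*(1 + 5) + 7*(-6))*10 = 3 + (11 + 3*6 - 42)*10 = 3 + (11 + 18 - 42)*10 = 3 - 13*10 = 3 - 130 = -127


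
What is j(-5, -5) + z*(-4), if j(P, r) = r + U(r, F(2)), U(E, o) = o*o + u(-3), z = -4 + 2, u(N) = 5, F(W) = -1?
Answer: 9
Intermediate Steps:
z = -2
U(E, o) = 5 + o² (U(E, o) = o*o + 5 = o² + 5 = 5 + o²)
j(P, r) = 6 + r (j(P, r) = r + (5 + (-1)²) = r + (5 + 1) = r + 6 = 6 + r)
j(-5, -5) + z*(-4) = (6 - 5) - 2*(-4) = 1 + 8 = 9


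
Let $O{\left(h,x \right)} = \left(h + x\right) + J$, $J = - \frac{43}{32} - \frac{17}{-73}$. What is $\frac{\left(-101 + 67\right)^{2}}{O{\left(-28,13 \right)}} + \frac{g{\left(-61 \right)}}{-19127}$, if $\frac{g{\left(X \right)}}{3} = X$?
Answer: $- \frac{51643969627}{719844645} \approx -71.743$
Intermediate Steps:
$J = - \frac{2595}{2336}$ ($J = \left(-43\right) \frac{1}{32} - - \frac{17}{73} = - \frac{43}{32} + \frac{17}{73} = - \frac{2595}{2336} \approx -1.1109$)
$O{\left(h,x \right)} = - \frac{2595}{2336} + h + x$ ($O{\left(h,x \right)} = \left(h + x\right) - \frac{2595}{2336} = - \frac{2595}{2336} + h + x$)
$g{\left(X \right)} = 3 X$
$\frac{\left(-101 + 67\right)^{2}}{O{\left(-28,13 \right)}} + \frac{g{\left(-61 \right)}}{-19127} = \frac{\left(-101 + 67\right)^{2}}{- \frac{2595}{2336} - 28 + 13} + \frac{3 \left(-61\right)}{-19127} = \frac{\left(-34\right)^{2}}{- \frac{37635}{2336}} - - \frac{183}{19127} = 1156 \left(- \frac{2336}{37635}\right) + \frac{183}{19127} = - \frac{2700416}{37635} + \frac{183}{19127} = - \frac{51643969627}{719844645}$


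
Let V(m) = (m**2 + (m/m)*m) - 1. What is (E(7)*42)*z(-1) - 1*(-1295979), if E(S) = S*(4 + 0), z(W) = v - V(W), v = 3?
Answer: 1300683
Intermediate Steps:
V(m) = -1 + m + m**2 (V(m) = (m**2 + 1*m) - 1 = (m**2 + m) - 1 = (m + m**2) - 1 = -1 + m + m**2)
z(W) = 4 - W - W**2 (z(W) = 3 - (-1 + W + W**2) = 3 + (1 - W - W**2) = 4 - W - W**2)
E(S) = 4*S (E(S) = S*4 = 4*S)
(E(7)*42)*z(-1) - 1*(-1295979) = ((4*7)*42)*(4 - 1*(-1) - 1*(-1)**2) - 1*(-1295979) = (28*42)*(4 + 1 - 1*1) + 1295979 = 1176*(4 + 1 - 1) + 1295979 = 1176*4 + 1295979 = 4704 + 1295979 = 1300683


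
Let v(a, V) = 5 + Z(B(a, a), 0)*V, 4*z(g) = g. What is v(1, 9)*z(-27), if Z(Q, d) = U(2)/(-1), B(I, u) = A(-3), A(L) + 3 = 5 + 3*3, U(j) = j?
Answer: 351/4 ≈ 87.750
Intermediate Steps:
A(L) = 11 (A(L) = -3 + (5 + 3*3) = -3 + (5 + 9) = -3 + 14 = 11)
B(I, u) = 11
z(g) = g/4
Z(Q, d) = -2 (Z(Q, d) = 2/(-1) = 2*(-1) = -2)
v(a, V) = 5 - 2*V
v(1, 9)*z(-27) = (5 - 2*9)*((¼)*(-27)) = (5 - 18)*(-27/4) = -13*(-27/4) = 351/4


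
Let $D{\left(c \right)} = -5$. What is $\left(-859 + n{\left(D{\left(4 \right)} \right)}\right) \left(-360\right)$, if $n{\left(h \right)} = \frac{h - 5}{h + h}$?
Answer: $308880$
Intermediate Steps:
$n{\left(h \right)} = \frac{-5 + h}{2 h}$
$\left(-859 + n{\left(D{\left(4 \right)} \right)}\right) \left(-360\right) = \left(-859 + \frac{-5 - 5}{2 \left(-5\right)}\right) \left(-360\right) = \left(-859 + \frac{1}{2} \left(- \frac{1}{5}\right) \left(-10\right)\right) \left(-360\right) = \left(-859 + 1\right) \left(-360\right) = \left(-858\right) \left(-360\right) = 308880$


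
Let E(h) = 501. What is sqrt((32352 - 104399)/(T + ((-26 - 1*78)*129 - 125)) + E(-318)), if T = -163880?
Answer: 4*sqrt(986460405158)/177421 ≈ 22.392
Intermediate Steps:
sqrt((32352 - 104399)/(T + ((-26 - 1*78)*129 - 125)) + E(-318)) = sqrt((32352 - 104399)/(-163880 + ((-26 - 1*78)*129 - 125)) + 501) = sqrt(-72047/(-163880 + ((-26 - 78)*129 - 125)) + 501) = sqrt(-72047/(-163880 + (-104*129 - 125)) + 501) = sqrt(-72047/(-163880 + (-13416 - 125)) + 501) = sqrt(-72047/(-163880 - 13541) + 501) = sqrt(-72047/(-177421) + 501) = sqrt(-72047*(-1/177421) + 501) = sqrt(72047/177421 + 501) = sqrt(88959968/177421) = 4*sqrt(986460405158)/177421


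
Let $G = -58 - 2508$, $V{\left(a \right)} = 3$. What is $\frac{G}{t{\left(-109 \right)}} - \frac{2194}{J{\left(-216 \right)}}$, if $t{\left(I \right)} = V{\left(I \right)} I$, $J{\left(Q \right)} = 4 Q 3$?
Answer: $\frac{1228085}{141264} \approx 8.6935$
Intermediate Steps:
$J{\left(Q \right)} = 12 Q$
$G = -2566$ ($G = -58 - 2508 = -2566$)
$t{\left(I \right)} = 3 I$
$\frac{G}{t{\left(-109 \right)}} - \frac{2194}{J{\left(-216 \right)}} = - \frac{2566}{3 \left(-109\right)} - \frac{2194}{12 \left(-216\right)} = - \frac{2566}{-327} - \frac{2194}{-2592} = \left(-2566\right) \left(- \frac{1}{327}\right) - - \frac{1097}{1296} = \frac{2566}{327} + \frac{1097}{1296} = \frac{1228085}{141264}$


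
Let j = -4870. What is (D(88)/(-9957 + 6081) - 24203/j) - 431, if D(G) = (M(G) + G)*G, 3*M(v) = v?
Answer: -6069060949/14157090 ≈ -428.69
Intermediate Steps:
M(v) = v/3
D(G) = 4*G**2/3 (D(G) = (G/3 + G)*G = (4*G/3)*G = 4*G**2/3)
(D(88)/(-9957 + 6081) - 24203/j) - 431 = (((4/3)*88**2)/(-9957 + 6081) - 24203/(-4870)) - 431 = (((4/3)*7744)/(-3876) - 24203*(-1/4870)) - 431 = ((30976/3)*(-1/3876) + 24203/4870) - 431 = (-7744/2907 + 24203/4870) - 431 = 32644841/14157090 - 431 = -6069060949/14157090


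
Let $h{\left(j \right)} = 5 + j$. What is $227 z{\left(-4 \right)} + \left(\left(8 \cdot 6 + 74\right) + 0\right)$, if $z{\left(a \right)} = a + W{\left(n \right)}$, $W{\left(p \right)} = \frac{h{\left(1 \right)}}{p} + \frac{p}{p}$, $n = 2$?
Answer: $122$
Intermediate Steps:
$W{\left(p \right)} = 1 + \frac{6}{p}$ ($W{\left(p \right)} = \frac{5 + 1}{p} + \frac{p}{p} = \frac{6}{p} + 1 = 1 + \frac{6}{p}$)
$z{\left(a \right)} = 4 + a$ ($z{\left(a \right)} = a + \frac{6 + 2}{2} = a + \frac{1}{2} \cdot 8 = a + 4 = 4 + a$)
$227 z{\left(-4 \right)} + \left(\left(8 \cdot 6 + 74\right) + 0\right) = 227 \left(4 - 4\right) + \left(\left(8 \cdot 6 + 74\right) + 0\right) = 227 \cdot 0 + \left(\left(48 + 74\right) + 0\right) = 0 + \left(122 + 0\right) = 0 + 122 = 122$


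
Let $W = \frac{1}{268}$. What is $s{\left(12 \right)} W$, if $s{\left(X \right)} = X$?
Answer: $\frac{3}{67} \approx 0.044776$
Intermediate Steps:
$W = \frac{1}{268} \approx 0.0037313$
$s{\left(12 \right)} W = 12 \cdot \frac{1}{268} = \frac{3}{67}$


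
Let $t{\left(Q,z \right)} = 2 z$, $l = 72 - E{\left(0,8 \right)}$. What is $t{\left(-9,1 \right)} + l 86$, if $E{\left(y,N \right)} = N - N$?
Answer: $6194$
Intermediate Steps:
$E{\left(y,N \right)} = 0$
$l = 72$ ($l = 72 - 0 = 72 + 0 = 72$)
$t{\left(-9,1 \right)} + l 86 = 2 \cdot 1 + 72 \cdot 86 = 2 + 6192 = 6194$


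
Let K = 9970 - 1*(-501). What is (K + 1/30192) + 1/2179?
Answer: 688870033699/65788368 ≈ 10471.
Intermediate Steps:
K = 10471 (K = 9970 + 501 = 10471)
(K + 1/30192) + 1/2179 = (10471 + 1/30192) + 1/2179 = 316140433/30192 + 1/2179 = 688870033699/65788368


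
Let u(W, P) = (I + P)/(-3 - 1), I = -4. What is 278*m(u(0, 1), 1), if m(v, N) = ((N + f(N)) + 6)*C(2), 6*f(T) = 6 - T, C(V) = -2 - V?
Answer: -26132/3 ≈ -8710.7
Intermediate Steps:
f(T) = 1 - T/6 (f(T) = (6 - T)/6 = 1 - T/6)
u(W, P) = 1 - P/4 (u(W, P) = (-4 + P)/(-3 - 1) = (-4 + P)/(-4) = (-4 + P)*(-1/4) = 1 - P/4)
m(v, N) = -28 - 10*N/3 (m(v, N) = ((N + (1 - N/6)) + 6)*(-2 - 1*2) = ((1 + 5*N/6) + 6)*(-2 - 2) = (7 + 5*N/6)*(-4) = -28 - 10*N/3)
278*m(u(0, 1), 1) = 278*(-28 - 10/3*1) = 278*(-28 - 10/3) = 278*(-94/3) = -26132/3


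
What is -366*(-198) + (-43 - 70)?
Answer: 72355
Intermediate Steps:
-366*(-198) + (-43 - 70) = 72468 - 113 = 72355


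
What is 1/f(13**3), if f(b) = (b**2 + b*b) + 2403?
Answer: 1/9656021 ≈ 1.0356e-7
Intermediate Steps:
f(b) = 2403 + 2*b**2 (f(b) = (b**2 + b**2) + 2403 = 2*b**2 + 2403 = 2403 + 2*b**2)
1/f(13**3) = 1/(2403 + 2*(13**3)**2) = 1/(2403 + 2*2197**2) = 1/(2403 + 2*4826809) = 1/(2403 + 9653618) = 1/9656021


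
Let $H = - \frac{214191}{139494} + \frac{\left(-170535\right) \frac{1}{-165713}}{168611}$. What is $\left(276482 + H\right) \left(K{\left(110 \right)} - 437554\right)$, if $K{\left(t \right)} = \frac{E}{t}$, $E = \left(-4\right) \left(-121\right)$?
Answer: $- \frac{392923955383743509284837318}{3248005572075535} \approx -1.2097 \cdot 10^{11}$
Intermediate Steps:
$E = 484$
$K{\left(t \right)} = \frac{484}{t}$
$H = - \frac{1994898120869841}{1299202228830214}$ ($H = \left(-214191\right) \frac{1}{139494} + \left(-170535\right) \left(- \frac{1}{165713}\right) \frac{1}{168611} = - \frac{71397}{46498} + \frac{170535}{165713} \cdot \frac{1}{168611} = - \frac{71397}{46498} + \frac{170535}{27941034643} = - \frac{1994898120869841}{1299202228830214} \approx -1.5355$)
$\left(276482 + H\right) \left(K{\left(110 \right)} - 437554\right) = \left(276482 - \frac{1994898120869841}{1299202228830214}\right) \left(\frac{484}{110} - 437554\right) = \frac{359204035733314357307 \left(484 \cdot \frac{1}{110} - 437554\right)}{1299202228830214} = \frac{359204035733314357307 \left(\frac{22}{5} - 437554\right)}{1299202228830214} = \frac{359204035733314357307}{1299202228830214} \left(- \frac{2187748}{5}\right) = - \frac{392923955383743509284837318}{3248005572075535}$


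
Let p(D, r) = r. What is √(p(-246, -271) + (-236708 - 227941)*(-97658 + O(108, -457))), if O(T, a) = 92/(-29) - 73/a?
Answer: √7970299174626584558/13253 ≈ 2.1302e+5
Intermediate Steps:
O(T, a) = -92/29 - 73/a (O(T, a) = 92*(-1/29) - 73/a = -92/29 - 73/a)
√(p(-246, -271) + (-236708 - 227941)*(-97658 + O(108, -457))) = √(-271 + (-236708 - 227941)*(-97658 + (-92/29 - 73/(-457)))) = √(-271 - 464649*(-97658 + (-92/29 - 73*(-1/457)))) = √(-271 - 464649*(-97658 + (-92/29 + 73/457))) = √(-271 - 464649*(-97658 - 39927/13253)) = √(-271 - 464649*(-1294301401/13253)) = √(-271 + 601395851673249/13253) = √(601395848081686/13253) = √7970299174626584558/13253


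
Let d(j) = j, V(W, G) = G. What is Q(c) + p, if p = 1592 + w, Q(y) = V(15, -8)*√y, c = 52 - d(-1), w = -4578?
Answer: -2986 - 8*√53 ≈ -3044.2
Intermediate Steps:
c = 53 (c = 52 - 1*(-1) = 52 + 1 = 53)
Q(y) = -8*√y
p = -2986 (p = 1592 - 4578 = -2986)
Q(c) + p = -8*√53 - 2986 = -2986 - 8*√53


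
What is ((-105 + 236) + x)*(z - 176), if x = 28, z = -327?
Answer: -79977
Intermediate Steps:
((-105 + 236) + x)*(z - 176) = ((-105 + 236) + 28)*(-327 - 176) = (131 + 28)*(-503) = 159*(-503) = -79977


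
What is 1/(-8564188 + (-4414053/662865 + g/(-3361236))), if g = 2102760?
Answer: -8841451195/75719914633629489 ≈ -1.1677e-7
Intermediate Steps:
1/(-8564188 + (-4414053/662865 + g/(-3361236))) = 1/(-8564188 + (-4414053/662865 + 2102760/(-3361236))) = 1/(-8564188 + (-4414053*1/662865 + 2102760*(-1/3361236))) = 1/(-8564188 + (-210193/31565 - 175230/280103)) = 1/(-8564188 - 64406824829/8841451195) = 1/(-75719914633629489/8841451195) = -8841451195/75719914633629489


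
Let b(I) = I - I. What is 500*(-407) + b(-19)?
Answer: -203500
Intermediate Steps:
b(I) = 0
500*(-407) + b(-19) = 500*(-407) + 0 = -203500 + 0 = -203500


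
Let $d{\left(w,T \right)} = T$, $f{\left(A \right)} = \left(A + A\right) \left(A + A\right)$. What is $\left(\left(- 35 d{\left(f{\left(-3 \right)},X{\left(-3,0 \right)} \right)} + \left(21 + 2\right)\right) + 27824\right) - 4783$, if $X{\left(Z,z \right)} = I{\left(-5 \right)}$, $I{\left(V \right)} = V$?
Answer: $23239$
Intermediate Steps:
$X{\left(Z,z \right)} = -5$
$f{\left(A \right)} = 4 A^{2}$ ($f{\left(A \right)} = 2 A 2 A = 4 A^{2}$)
$\left(\left(- 35 d{\left(f{\left(-3 \right)},X{\left(-3,0 \right)} \right)} + \left(21 + 2\right)\right) + 27824\right) - 4783 = \left(\left(\left(-35\right) \left(-5\right) + \left(21 + 2\right)\right) + 27824\right) - 4783 = \left(\left(175 + 23\right) + 27824\right) - 4783 = \left(198 + 27824\right) - 4783 = 28022 - 4783 = 23239$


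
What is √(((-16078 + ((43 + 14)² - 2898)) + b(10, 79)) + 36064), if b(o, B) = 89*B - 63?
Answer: √27305 ≈ 165.24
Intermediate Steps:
b(o, B) = -63 + 89*B
√(((-16078 + ((43 + 14)² - 2898)) + b(10, 79)) + 36064) = √(((-16078 + ((43 + 14)² - 2898)) + (-63 + 89*79)) + 36064) = √(((-16078 + (57² - 2898)) + (-63 + 7031)) + 36064) = √(((-16078 + (3249 - 2898)) + 6968) + 36064) = √(((-16078 + 351) + 6968) + 36064) = √((-15727 + 6968) + 36064) = √(-8759 + 36064) = √27305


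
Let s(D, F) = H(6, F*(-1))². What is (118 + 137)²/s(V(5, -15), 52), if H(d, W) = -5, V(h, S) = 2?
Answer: 2601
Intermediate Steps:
s(D, F) = 25 (s(D, F) = (-5)² = 25)
(118 + 137)²/s(V(5, -15), 52) = (118 + 137)²/25 = 255²*(1/25) = 65025*(1/25) = 2601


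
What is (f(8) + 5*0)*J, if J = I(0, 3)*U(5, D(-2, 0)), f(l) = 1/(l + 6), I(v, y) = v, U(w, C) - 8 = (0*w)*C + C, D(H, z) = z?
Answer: 0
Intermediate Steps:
U(w, C) = 8 + C (U(w, C) = 8 + ((0*w)*C + C) = 8 + (0*C + C) = 8 + (0 + C) = 8 + C)
f(l) = 1/(6 + l)
J = 0 (J = 0*(8 + 0) = 0*8 = 0)
(f(8) + 5*0)*J = (1/(6 + 8) + 5*0)*0 = (1/14 + 0)*0 = (1/14)*0 = 0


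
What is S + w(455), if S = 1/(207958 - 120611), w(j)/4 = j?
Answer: 158971541/87347 ≈ 1820.0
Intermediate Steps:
w(j) = 4*j
S = 1/87347 ≈ 1.1449e-5
S + w(455) = 1/87347 + 4*455 = 1/87347 + 1820 = 158971541/87347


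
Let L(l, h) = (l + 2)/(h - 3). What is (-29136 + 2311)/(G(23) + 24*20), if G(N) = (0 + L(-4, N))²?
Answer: -2682500/48001 ≈ -55.884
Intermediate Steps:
L(l, h) = (2 + l)/(-3 + h)
G(N) = 4/(-3 + N)² (G(N) = (0 + (2 - 4)/(-3 + N))² = (0 - 2/(-3 + N))² = (-2/(-3 + N))² = 4/(-3 + N)²)
(-29136 + 2311)/(G(23) + 24*20) = (-29136 + 2311)/(4/(-3 + 23)² + 24*20) = -26825/(4/20² + 480) = -26825/(4*(1/400) + 480) = -26825/(1/100 + 480) = -26825/48001/100 = -26825*100/48001 = -2682500/48001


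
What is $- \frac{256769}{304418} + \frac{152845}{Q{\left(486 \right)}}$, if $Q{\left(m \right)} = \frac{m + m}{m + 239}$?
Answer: $\frac{16866554048891}{147947148} \approx 1.14 \cdot 10^{5}$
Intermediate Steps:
$Q{\left(m \right)} = \frac{2 m}{239 + m}$
$- \frac{256769}{304418} + \frac{152845}{Q{\left(486 \right)}} = - \frac{256769}{304418} + \frac{152845}{2 \cdot 486 \frac{1}{239 + 486}} = \left(-256769\right) \frac{1}{304418} + \frac{152845}{2 \cdot 486 \cdot \frac{1}{725}} = - \frac{256769}{304418} + \frac{152845}{2 \cdot 486 \cdot \frac{1}{725}} = - \frac{256769}{304418} + \frac{152845}{\frac{972}{725}} = - \frac{256769}{304418} + 152845 \cdot \frac{725}{972} = - \frac{256769}{304418} + \frac{110812625}{972} = \frac{16866554048891}{147947148}$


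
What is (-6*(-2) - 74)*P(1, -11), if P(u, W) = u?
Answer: -62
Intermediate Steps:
(-6*(-2) - 74)*P(1, -11) = (-6*(-2) - 74)*1 = (12 - 74)*1 = -62*1 = -62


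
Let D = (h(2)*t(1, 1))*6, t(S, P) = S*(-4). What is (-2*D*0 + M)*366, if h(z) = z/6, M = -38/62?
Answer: -6954/31 ≈ -224.32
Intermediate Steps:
t(S, P) = -4*S
M = -19/31 (M = -38*1/62 = -19/31 ≈ -0.61290)
h(z) = z/6 (h(z) = z*(⅙) = z/6)
D = -8 (D = (((⅙)*2)*(-4*1))*6 = ((⅓)*(-4))*6 = -4/3*6 = -8)
(-2*D*0 + M)*366 = (-2*(-8)*0 - 19/31)*366 = (16*0 - 19/31)*366 = (0 - 19/31)*366 = -19/31*366 = -6954/31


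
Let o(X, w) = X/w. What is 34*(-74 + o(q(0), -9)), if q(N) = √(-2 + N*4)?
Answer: -2516 - 34*I*√2/9 ≈ -2516.0 - 5.3426*I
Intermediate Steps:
q(N) = √(-2 + 4*N)
34*(-74 + o(q(0), -9)) = 34*(-74 + √(-2 + 4*0)/(-9)) = 34*(-74 + √(-2 + 0)*(-⅑)) = 34*(-74 + √(-2)*(-⅑)) = 34*(-74 + (I*√2)*(-⅑)) = 34*(-74 - I*√2/9) = -2516 - 34*I*√2/9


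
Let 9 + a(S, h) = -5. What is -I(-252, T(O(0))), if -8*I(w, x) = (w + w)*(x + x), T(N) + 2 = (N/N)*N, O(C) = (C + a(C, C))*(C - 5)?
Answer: -8568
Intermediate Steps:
a(S, h) = -14 (a(S, h) = -9 - 5 = -14)
O(C) = (-14 + C)*(-5 + C) (O(C) = (C - 14)*(C - 5) = (-14 + C)*(-5 + C))
T(N) = -2 + N (T(N) = -2 + (N/N)*N = -2 + 1*N = -2 + N)
I(w, x) = -w*x/2 (I(w, x) = -(w + w)*(x + x)/8 = -2*w*2*x/8 = -w*x/2)
-I(-252, T(O(0))) = -(-1)*(-252)*(-2 + (70 + 0² - 19*0))/2 = -(-1)*(-252)*(-2 + (70 + 0 + 0))/2 = -(-1)*(-252)*(-2 + 70)/2 = -(-1)*(-252)*68/2 = -1*8568 = -8568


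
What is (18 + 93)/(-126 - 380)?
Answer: -111/506 ≈ -0.21937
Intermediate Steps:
(18 + 93)/(-126 - 380) = 111/(-506) = 111*(-1/506) = -111/506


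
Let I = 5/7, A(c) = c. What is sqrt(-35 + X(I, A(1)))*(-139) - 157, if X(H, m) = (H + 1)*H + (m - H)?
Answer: -157 - 139*I*sqrt(1641)/7 ≈ -157.0 - 804.4*I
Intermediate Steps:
I = 5/7 (I = 5*(1/7) = 5/7 ≈ 0.71429)
X(H, m) = m - H + H*(1 + H) (X(H, m) = (1 + H)*H + (m - H) = H*(1 + H) + (m - H) = m - H + H*(1 + H))
sqrt(-35 + X(I, A(1)))*(-139) - 157 = sqrt(-35 + (1 + (5/7)**2))*(-139) - 157 = sqrt(-35 + (1 + 25/49))*(-139) - 157 = sqrt(-35 + 74/49)*(-139) - 157 = sqrt(-1641/49)*(-139) - 157 = (I*sqrt(1641)/7)*(-139) - 157 = -139*I*sqrt(1641)/7 - 157 = -157 - 139*I*sqrt(1641)/7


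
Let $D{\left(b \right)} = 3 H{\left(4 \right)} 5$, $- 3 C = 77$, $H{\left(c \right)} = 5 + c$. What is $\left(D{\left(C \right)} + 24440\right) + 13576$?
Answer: $38151$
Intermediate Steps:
$C = - \frac{77}{3}$ ($C = \left(- \frac{1}{3}\right) 77 = - \frac{77}{3} \approx -25.667$)
$D{\left(b \right)} = 135$ ($D{\left(b \right)} = 3 \left(5 + 4\right) 5 = 3 \cdot 9 \cdot 5 = 27 \cdot 5 = 135$)
$\left(D{\left(C \right)} + 24440\right) + 13576 = \left(135 + 24440\right) + 13576 = 24575 + 13576 = 38151$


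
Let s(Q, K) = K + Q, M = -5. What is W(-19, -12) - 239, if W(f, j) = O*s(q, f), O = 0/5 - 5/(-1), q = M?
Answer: -359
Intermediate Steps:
q = -5
O = 5 (O = 0*(⅕) - 5*(-1) = 0 + 5 = 5)
W(f, j) = -25 + 5*f (W(f, j) = 5*(f - 5) = 5*(-5 + f) = -25 + 5*f)
W(-19, -12) - 239 = (-25 + 5*(-19)) - 239 = (-25 - 95) - 239 = -120 - 239 = -359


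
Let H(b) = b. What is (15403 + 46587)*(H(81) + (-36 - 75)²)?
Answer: 768799980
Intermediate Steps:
(15403 + 46587)*(H(81) + (-36 - 75)²) = (15403 + 46587)*(81 + (-36 - 75)²) = 61990*(81 + (-111)²) = 61990*(81 + 12321) = 61990*12402 = 768799980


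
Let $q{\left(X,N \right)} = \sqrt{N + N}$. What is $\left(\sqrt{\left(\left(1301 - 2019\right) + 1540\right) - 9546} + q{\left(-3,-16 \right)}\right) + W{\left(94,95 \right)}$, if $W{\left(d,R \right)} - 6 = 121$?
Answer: $127 + 2 i \sqrt{2181} + 4 i \sqrt{2} \approx 127.0 + 99.059 i$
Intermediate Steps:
$W{\left(d,R \right)} = 127$ ($W{\left(d,R \right)} = 6 + 121 = 127$)
$q{\left(X,N \right)} = \sqrt{2} \sqrt{N}$ ($q{\left(X,N \right)} = \sqrt{2 N} = \sqrt{2} \sqrt{N}$)
$\left(\sqrt{\left(\left(1301 - 2019\right) + 1540\right) - 9546} + q{\left(-3,-16 \right)}\right) + W{\left(94,95 \right)} = \left(\sqrt{\left(\left(1301 - 2019\right) + 1540\right) - 9546} + \sqrt{2} \sqrt{-16}\right) + 127 = \left(\sqrt{\left(-718 + 1540\right) - 9546} + \sqrt{2} \cdot 4 i\right) + 127 = \left(\sqrt{822 - 9546} + 4 i \sqrt{2}\right) + 127 = \left(\sqrt{-8724} + 4 i \sqrt{2}\right) + 127 = \left(2 i \sqrt{2181} + 4 i \sqrt{2}\right) + 127 = 127 + 2 i \sqrt{2181} + 4 i \sqrt{2}$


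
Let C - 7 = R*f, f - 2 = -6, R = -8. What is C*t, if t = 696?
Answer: 27144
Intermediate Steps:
f = -4 (f = 2 - 6 = -4)
C = 39 (C = 7 - 8*(-4) = 7 + 32 = 39)
C*t = 39*696 = 27144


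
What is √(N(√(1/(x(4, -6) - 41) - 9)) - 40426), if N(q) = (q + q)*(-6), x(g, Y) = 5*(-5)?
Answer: √(-4891546 - 22*I*√39270)/11 ≈ 0.0896 - 201.06*I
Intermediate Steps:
x(g, Y) = -25
N(q) = -12*q (N(q) = (2*q)*(-6) = -12*q)
√(N(√(1/(x(4, -6) - 41) - 9)) - 40426) = √(-12*√(1/(-25 - 41) - 9) - 40426) = √(-12*√(1/(-66) - 9) - 40426) = √(-12*√(-1/66 - 9) - 40426) = √(-2*I*√39270/11 - 40426) = √(-40426 - 2*I*√39270/11)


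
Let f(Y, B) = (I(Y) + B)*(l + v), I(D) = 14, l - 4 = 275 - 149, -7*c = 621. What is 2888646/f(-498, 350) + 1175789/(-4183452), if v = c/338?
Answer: 78188408243297/1284148242468 ≈ 60.887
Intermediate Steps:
c = -621/7 (c = -⅐*621 = -621/7 ≈ -88.714)
l = 130 (l = 4 + (275 - 149) = 4 + 126 = 130)
v = -621/2366 (v = -621/7/338 = -621/7*1/338 = -621/2366 ≈ -0.26247)
f(Y, B) = 306959/169 + 306959*B/2366 (f(Y, B) = (14 + B)*(130 - 621/2366) = (14 + B)*(306959/2366) = 306959/169 + 306959*B/2366)
2888646/f(-498, 350) + 1175789/(-4183452) = 2888646/(306959/169 + (306959/2366)*350) + 1175789/(-4183452) = 2888646/(306959/169 + 7673975/169) + 1175789*(-1/4183452) = 2888646/(613918/13) - 1175789/4183452 = 2888646*(13/613918) - 1175789/4183452 = 18776199/306959 - 1175789/4183452 = 78188408243297/1284148242468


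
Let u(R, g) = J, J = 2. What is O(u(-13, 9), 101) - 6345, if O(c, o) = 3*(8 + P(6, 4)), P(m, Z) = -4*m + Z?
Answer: -6381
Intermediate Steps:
u(R, g) = 2
P(m, Z) = Z - 4*m
O(c, o) = -36 (O(c, o) = 3*(8 + (4 - 4*6)) = 3*(8 + (4 - 24)) = 3*(8 - 20) = 3*(-12) = -36)
O(u(-13, 9), 101) - 6345 = -36 - 6345 = -6381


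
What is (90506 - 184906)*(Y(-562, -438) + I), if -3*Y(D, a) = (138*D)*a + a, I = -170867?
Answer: 1085023876800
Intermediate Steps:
Y(D, a) = -a/3 - 46*D*a (Y(D, a) = -((138*D)*a + a)/3 = -(138*D*a + a)/3 = -(a + 138*D*a)/3 = -a/3 - 46*D*a)
(90506 - 184906)*(Y(-562, -438) + I) = (90506 - 184906)*(-⅓*(-438)*(1 + 138*(-562)) - 170867) = -94400*(-⅓*(-438)*(1 - 77556) - 170867) = -94400*(-⅓*(-438)*(-77555) - 170867) = -94400*(-11323030 - 170867) = -94400*(-11493897) = 1085023876800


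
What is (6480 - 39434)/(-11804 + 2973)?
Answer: 32954/8831 ≈ 3.7316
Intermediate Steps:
(6480 - 39434)/(-11804 + 2973) = -32954/(-8831) = -32954*(-1/8831) = 32954/8831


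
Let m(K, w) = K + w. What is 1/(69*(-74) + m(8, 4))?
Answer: -1/5094 ≈ -0.00019631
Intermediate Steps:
1/(69*(-74) + m(8, 4)) = 1/(69*(-74) + (8 + 4)) = 1/(-5106 + 12) = 1/(-5094) = -1/5094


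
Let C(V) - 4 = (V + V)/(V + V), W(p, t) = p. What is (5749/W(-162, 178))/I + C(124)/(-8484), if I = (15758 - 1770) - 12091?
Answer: -1197883/62077428 ≈ -0.019297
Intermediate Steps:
I = 1897 (I = 13988 - 12091 = 1897)
C(V) = 5 (C(V) = 4 + (V + V)/(V + V) = 4 + (2*V)/((2*V)) = 4 + (2*V)*(1/(2*V)) = 4 + 1 = 5)
(5749/W(-162, 178))/I + C(124)/(-8484) = (5749/(-162))/1897 + 5/(-8484) = (5749*(-1/162))*(1/1897) + 5*(-1/8484) = -5749/162*1/1897 - 5/8484 = -5749/307314 - 5/8484 = -1197883/62077428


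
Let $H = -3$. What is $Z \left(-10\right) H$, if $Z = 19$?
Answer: $570$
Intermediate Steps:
$Z \left(-10\right) H = 19 \left(-10\right) \left(-3\right) = \left(-190\right) \left(-3\right) = 570$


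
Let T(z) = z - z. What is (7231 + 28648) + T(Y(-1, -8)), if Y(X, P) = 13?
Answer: 35879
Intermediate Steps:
T(z) = 0
(7231 + 28648) + T(Y(-1, -8)) = (7231 + 28648) + 0 = 35879 + 0 = 35879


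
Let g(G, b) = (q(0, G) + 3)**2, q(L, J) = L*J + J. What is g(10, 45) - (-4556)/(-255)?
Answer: 2267/15 ≈ 151.13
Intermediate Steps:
q(L, J) = J + J*L (q(L, J) = J*L + J = J + J*L)
g(G, b) = (3 + G)**2 (g(G, b) = (G*(1 + 0) + 3)**2 = (G*1 + 3)**2 = (G + 3)**2 = (3 + G)**2)
g(10, 45) - (-4556)/(-255) = (3 + 10)**2 - (-4556)/(-255) = 13**2 - (-4556)*(-1)/255 = 169 - 1*268/15 = 169 - 268/15 = 2267/15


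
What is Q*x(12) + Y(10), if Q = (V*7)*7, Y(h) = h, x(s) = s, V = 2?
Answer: 1186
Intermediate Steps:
Q = 98 (Q = (2*7)*7 = 14*7 = 98)
Q*x(12) + Y(10) = 98*12 + 10 = 1176 + 10 = 1186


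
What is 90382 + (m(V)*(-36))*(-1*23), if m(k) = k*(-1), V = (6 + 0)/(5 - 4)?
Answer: 85414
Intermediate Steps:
V = 6 (V = 6/1 = 6*1 = 6)
m(k) = -k
90382 + (m(V)*(-36))*(-1*23) = 90382 + (-1*6*(-36))*(-1*23) = 90382 - 6*(-36)*(-23) = 90382 + 216*(-23) = 90382 - 4968 = 85414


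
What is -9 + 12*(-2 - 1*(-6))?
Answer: 39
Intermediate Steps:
-9 + 12*(-2 - 1*(-6)) = -9 + 12*(-2 + 6) = -9 + 12*4 = -9 + 48 = 39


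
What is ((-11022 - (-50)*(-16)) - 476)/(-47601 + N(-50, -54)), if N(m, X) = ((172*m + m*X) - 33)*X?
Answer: -12298/272781 ≈ -0.045084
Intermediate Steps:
N(m, X) = X*(-33 + 172*m + X*m) (N(m, X) = ((172*m + X*m) - 33)*X = (-33 + 172*m + X*m)*X = X*(-33 + 172*m + X*m))
((-11022 - (-50)*(-16)) - 476)/(-47601 + N(-50, -54)) = ((-11022 - (-50)*(-16)) - 476)/(-47601 - 54*(-33 + 172*(-50) - 54*(-50))) = ((-11022 - 1*800) - 476)/(-47601 - 54*(-33 - 8600 + 2700)) = ((-11022 - 800) - 476)/(-47601 - 54*(-5933)) = (-11822 - 476)/(-47601 + 320382) = -12298/272781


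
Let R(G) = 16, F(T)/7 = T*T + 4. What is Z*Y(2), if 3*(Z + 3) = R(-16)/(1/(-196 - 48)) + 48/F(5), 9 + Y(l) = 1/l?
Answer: 13502947/1218 ≈ 11086.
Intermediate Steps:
F(T) = 28 + 7*T**2 (F(T) = 7*(T*T + 4) = 7*(T**2 + 4) = 7*(4 + T**2) = 28 + 7*T**2)
Y(l) = -9 + 1/l
Z = -794291/609 (Z = -3 + (16/(1/(-196 - 48)) + 48/(28 + 7*5**2))/3 = -3 + (16/(1/(-244)) + 48/(28 + 7*25))/3 = -3 + (16/(-1/244) + 48/(28 + 175))/3 = -3 + (16*(-244) + 48/203)/3 = -3 + (-3904 + 48*(1/203))/3 = -3 + (-3904 + 48/203)/3 = -3 + (1/3)*(-792464/203) = -3 - 792464/609 = -794291/609 ≈ -1304.3)
Z*Y(2) = -794291*(-9 + 1/2)/609 = -794291/609*(-17/2) = 13502947/1218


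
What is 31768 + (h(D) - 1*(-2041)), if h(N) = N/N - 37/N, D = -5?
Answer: 169087/5 ≈ 33817.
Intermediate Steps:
h(N) = 1 - 37/N
31768 + (h(D) - 1*(-2041)) = 31768 + ((-37 - 5)/(-5) - 1*(-2041)) = 31768 + (-1/5*(-42) + 2041) = 31768 + (42/5 + 2041) = 31768 + 10247/5 = 169087/5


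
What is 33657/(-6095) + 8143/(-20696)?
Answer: -746196857/126142120 ≈ -5.9155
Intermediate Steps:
33657/(-6095) + 8143/(-20696) = 33657*(-1/6095) + 8143*(-1/20696) = -33657/6095 - 8143/20696 = -746196857/126142120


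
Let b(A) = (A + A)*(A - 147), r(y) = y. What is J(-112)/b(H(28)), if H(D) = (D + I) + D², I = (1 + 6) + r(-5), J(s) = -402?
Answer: -201/542938 ≈ -0.00037021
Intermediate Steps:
I = 2 (I = (1 + 6) - 5 = 7 - 5 = 2)
H(D) = 2 + D + D² (H(D) = (D + 2) + D² = (2 + D) + D² = 2 + D + D²)
b(A) = 2*A*(-147 + A) (b(A) = (2*A)*(-147 + A) = 2*A*(-147 + A))
J(-112)/b(H(28)) = -402*1/(2*(-147 + (2 + 28 + 28²))*(2 + 28 + 28²)) = -402*1/(2*(-147 + (2 + 28 + 784))*(2 + 28 + 784)) = -402*1/(1628*(-147 + 814)) = -402/(2*814*667) = -402/1085876 = -402*1/1085876 = -201/542938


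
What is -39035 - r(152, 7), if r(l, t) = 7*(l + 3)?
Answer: -40120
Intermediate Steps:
r(l, t) = 21 + 7*l (r(l, t) = 7*(3 + l) = 21 + 7*l)
-39035 - r(152, 7) = -39035 - (21 + 7*152) = -39035 - (21 + 1064) = -39035 - 1*1085 = -39035 - 1085 = -40120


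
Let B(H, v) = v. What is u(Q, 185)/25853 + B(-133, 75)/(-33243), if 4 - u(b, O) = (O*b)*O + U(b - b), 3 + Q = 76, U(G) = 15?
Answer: -27685815641/286477093 ≈ -96.642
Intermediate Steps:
Q = 73 (Q = -3 + 76 = 73)
u(b, O) = -11 - b*O² (u(b, O) = 4 - ((O*b)*O + 15) = 4 - (b*O² + 15) = 4 - (15 + b*O²) = 4 + (-15 - b*O²) = -11 - b*O²)
u(Q, 185)/25853 + B(-133, 75)/(-33243) = (-11 - 1*73*185²)/25853 + 75/(-33243) = (-11 - 1*73*34225)*(1/25853) + 75*(-1/33243) = (-11 - 2498425)*(1/25853) - 25/11081 = -2498436*1/25853 - 25/11081 = -2498436/25853 - 25/11081 = -27685815641/286477093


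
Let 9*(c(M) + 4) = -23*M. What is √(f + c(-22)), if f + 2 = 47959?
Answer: √432083/3 ≈ 219.11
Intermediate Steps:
f = 47957 (f = -2 + 47959 = 47957)
c(M) = -4 - 23*M/9 (c(M) = -4 + (-23*M)/9 = -4 - 23*M/9)
√(f + c(-22)) = √(47957 + (-4 - 23/9*(-22))) = √(47957 + (-4 + 506/9)) = √(47957 + 470/9) = √(432083/9) = √432083/3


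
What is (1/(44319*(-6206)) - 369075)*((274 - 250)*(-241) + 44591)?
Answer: -3939366821599790657/275043714 ≈ -1.4323e+10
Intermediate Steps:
(1/(44319*(-6206)) - 369075)*((274 - 250)*(-241) + 44591) = ((1/44319)*(-1/6206) - 369075)*(24*(-241) + 44591) = (-1/275043714 - 369075)*(-5784 + 44591) = -101511758744551/275043714*38807 = -3939366821599790657/275043714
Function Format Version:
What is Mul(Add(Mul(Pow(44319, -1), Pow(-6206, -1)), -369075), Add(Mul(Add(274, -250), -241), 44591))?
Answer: Rational(-3939366821599790657, 275043714) ≈ -1.4323e+10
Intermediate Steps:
Mul(Add(Mul(Pow(44319, -1), Pow(-6206, -1)), -369075), Add(Mul(Add(274, -250), -241), 44591)) = Mul(Add(Mul(Rational(1, 44319), Rational(-1, 6206)), -369075), Add(Mul(24, -241), 44591)) = Mul(Add(Rational(-1, 275043714), -369075), Add(-5784, 44591)) = Mul(Rational(-101511758744551, 275043714), 38807) = Rational(-3939366821599790657, 275043714)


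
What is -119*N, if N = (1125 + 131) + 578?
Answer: -218246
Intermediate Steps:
N = 1834 (N = 1256 + 578 = 1834)
-119*N = -119*1834 = -218246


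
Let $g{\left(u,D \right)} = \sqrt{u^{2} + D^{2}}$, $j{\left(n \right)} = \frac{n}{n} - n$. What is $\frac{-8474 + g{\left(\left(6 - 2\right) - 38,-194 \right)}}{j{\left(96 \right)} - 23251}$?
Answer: $\frac{4237}{11673} - \frac{\sqrt{9698}}{11673} \approx 0.35454$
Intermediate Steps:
$j{\left(n \right)} = 1 - n$
$g{\left(u,D \right)} = \sqrt{D^{2} + u^{2}}$
$\frac{-8474 + g{\left(\left(6 - 2\right) - 38,-194 \right)}}{j{\left(96 \right)} - 23251} = \frac{-8474 + \sqrt{\left(-194\right)^{2} + \left(\left(6 - 2\right) - 38\right)^{2}}}{\left(1 - 96\right) - 23251} = \frac{-8474 + \sqrt{37636 + \left(4 - 38\right)^{2}}}{\left(1 - 96\right) - 23251} = \frac{-8474 + \sqrt{37636 + \left(-34\right)^{2}}}{-95 - 23251} = \frac{-8474 + \sqrt{37636 + 1156}}{-23346} = \left(-8474 + \sqrt{38792}\right) \left(- \frac{1}{23346}\right) = \left(-8474 + 2 \sqrt{9698}\right) \left(- \frac{1}{23346}\right) = \frac{4237}{11673} - \frac{\sqrt{9698}}{11673}$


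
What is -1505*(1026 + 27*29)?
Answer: -2722545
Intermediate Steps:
-1505*(1026 + 27*29) = -1505*(1026 + 783) = -1505*1809 = -2722545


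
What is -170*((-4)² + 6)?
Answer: -3740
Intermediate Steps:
-170*((-4)² + 6) = -170*(16 + 6) = -170*22 = -3740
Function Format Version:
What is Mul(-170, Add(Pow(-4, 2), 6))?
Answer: -3740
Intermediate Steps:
Mul(-170, Add(Pow(-4, 2), 6)) = Mul(-170, Add(16, 6)) = Mul(-170, 22) = -3740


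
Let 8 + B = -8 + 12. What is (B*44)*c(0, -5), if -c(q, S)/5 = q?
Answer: 0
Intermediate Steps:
c(q, S) = -5*q
B = -4 (B = -8 + (-8 + 12) = -8 + 4 = -4)
(B*44)*c(0, -5) = (-4*44)*(-5*0) = -176*0 = 0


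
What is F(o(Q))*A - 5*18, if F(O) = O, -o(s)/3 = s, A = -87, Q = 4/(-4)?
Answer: -351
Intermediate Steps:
Q = -1 (Q = 4*(-¼) = -1)
o(s) = -3*s
F(o(Q))*A - 5*18 = -3*(-1)*(-87) - 5*18 = 3*(-87) - 90 = -261 - 90 = -351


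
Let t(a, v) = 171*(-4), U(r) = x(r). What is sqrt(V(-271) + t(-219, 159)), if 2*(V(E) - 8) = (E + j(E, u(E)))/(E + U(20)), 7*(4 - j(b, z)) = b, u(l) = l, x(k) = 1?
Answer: I*sqrt(268136610)/630 ≈ 25.992*I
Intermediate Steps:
U(r) = 1
j(b, z) = 4 - b/7
V(E) = 8 + (4 + 6*E/7)/(2*(1 + E)) (V(E) = 8 + ((E + (4 - E/7))/(E + 1))/2 = 8 + ((4 + 6*E/7)/(1 + E))/2 = 8 + (4 + 6*E/7)/(2*(1 + E)))
t(a, v) = -684
sqrt(V(-271) + t(-219, 159)) = sqrt((70 + 59*(-271))/(7*(1 - 271)) - 684) = sqrt((1/7)*(70 - 15989)/(-270) - 684) = sqrt((1/7)*(-1/270)*(-15919) - 684) = sqrt(15919/1890 - 684) = sqrt(-1276841/1890) = I*sqrt(268136610)/630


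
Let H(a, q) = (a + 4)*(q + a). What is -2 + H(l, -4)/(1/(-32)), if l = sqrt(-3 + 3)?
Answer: 510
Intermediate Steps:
l = 0 (l = sqrt(0) = 0)
H(a, q) = (4 + a)*(a + q)
-2 + H(l, -4)/(1/(-32)) = -2 + (0**2 + 4*0 + 4*(-4) + 0*(-4))/(1/(-32)) = -2 + (0 + 0 - 16 + 0)/(-1/32) = -2 - 16*(-32) = -2 + 512 = 510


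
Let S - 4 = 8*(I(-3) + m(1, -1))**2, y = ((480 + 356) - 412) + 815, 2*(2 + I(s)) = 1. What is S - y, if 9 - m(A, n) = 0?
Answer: -785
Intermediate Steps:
m(A, n) = 9 (m(A, n) = 9 - 1*0 = 9 + 0 = 9)
I(s) = -3/2 (I(s) = -2 + (1/2)*1 = -2 + 1/2 = -3/2)
y = 1239 (y = (836 - 412) + 815 = 424 + 815 = 1239)
S = 454 (S = 4 + 8*(-3/2 + 9)**2 = 4 + 8*(15/2)**2 = 4 + 8*(225/4) = 4 + 450 = 454)
S - y = 454 - 1*1239 = 454 - 1239 = -785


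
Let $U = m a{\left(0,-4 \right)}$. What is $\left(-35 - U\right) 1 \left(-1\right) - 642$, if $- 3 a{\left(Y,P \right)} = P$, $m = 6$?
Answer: $-599$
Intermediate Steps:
$a{\left(Y,P \right)} = - \frac{P}{3}$
$U = 8$ ($U = 6 \left(\left(- \frac{1}{3}\right) \left(-4\right)\right) = 6 \cdot \frac{4}{3} = 8$)
$\left(-35 - U\right) 1 \left(-1\right) - 642 = \left(-35 - 8\right) 1 \left(-1\right) - 642 = \left(-35 - 8\right) \left(-1\right) - 642 = \left(-43\right) \left(-1\right) - 642 = 43 - 642 = -599$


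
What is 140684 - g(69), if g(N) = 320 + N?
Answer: 140295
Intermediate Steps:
140684 - g(69) = 140684 - (320 + 69) = 140684 - 1*389 = 140684 - 389 = 140295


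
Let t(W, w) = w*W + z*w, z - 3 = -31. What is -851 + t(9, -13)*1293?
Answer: 318520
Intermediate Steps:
z = -28 (z = 3 - 31 = -28)
t(W, w) = -28*w + W*w (t(W, w) = w*W - 28*w = W*w - 28*w = -28*w + W*w)
-851 + t(9, -13)*1293 = -851 - 13*(-28 + 9)*1293 = -851 - 13*(-19)*1293 = -851 + 247*1293 = -851 + 319371 = 318520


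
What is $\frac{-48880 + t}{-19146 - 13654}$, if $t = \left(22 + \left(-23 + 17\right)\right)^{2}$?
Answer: $\frac{3039}{2050} \approx 1.4824$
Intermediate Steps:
$t = 256$ ($t = \left(22 - 6\right)^{2} = 16^{2} = 256$)
$\frac{-48880 + t}{-19146 - 13654} = \frac{-48880 + 256}{-19146 - 13654} = - \frac{48624}{-32800} = \left(-48624\right) \left(- \frac{1}{32800}\right) = \frac{3039}{2050}$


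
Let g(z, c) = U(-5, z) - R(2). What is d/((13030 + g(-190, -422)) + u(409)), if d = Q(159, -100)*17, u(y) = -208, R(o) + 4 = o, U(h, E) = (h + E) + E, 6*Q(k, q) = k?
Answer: 901/24878 ≈ 0.036217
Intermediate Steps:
Q(k, q) = k/6
U(h, E) = h + 2*E (U(h, E) = (E + h) + E = h + 2*E)
R(o) = -4 + o
d = 901/2 (d = ((⅙)*159)*17 = (53/2)*17 = 901/2 ≈ 450.50)
g(z, c) = -3 + 2*z (g(z, c) = (-5 + 2*z) - (-4 + 2) = (-5 + 2*z) - 1*(-2) = (-5 + 2*z) + 2 = -3 + 2*z)
d/((13030 + g(-190, -422)) + u(409)) = 901/(2*((13030 + (-3 + 2*(-190))) - 208)) = 901/(2*((13030 + (-3 - 380)) - 208)) = 901/(2*((13030 - 383) - 208)) = 901/(2*(12647 - 208)) = (901/2)/12439 = (901/2)*(1/12439) = 901/24878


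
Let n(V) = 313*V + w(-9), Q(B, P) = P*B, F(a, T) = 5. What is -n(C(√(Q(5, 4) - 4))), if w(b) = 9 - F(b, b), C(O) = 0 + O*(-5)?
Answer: 6256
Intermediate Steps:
Q(B, P) = B*P
C(O) = -5*O (C(O) = 0 - 5*O = -5*O)
w(b) = 4 (w(b) = 9 - 1*5 = 9 - 5 = 4)
n(V) = 4 + 313*V (n(V) = 313*V + 4 = 4 + 313*V)
-n(C(√(Q(5, 4) - 4))) = -(4 + 313*(-5*√(5*4 - 4))) = -(4 + 313*(-5*√(20 - 4))) = -(4 + 313*(-5*√16)) = -(4 + 313*(-5*4)) = -(4 + 313*(-20)) = -(4 - 6260) = -1*(-6256) = 6256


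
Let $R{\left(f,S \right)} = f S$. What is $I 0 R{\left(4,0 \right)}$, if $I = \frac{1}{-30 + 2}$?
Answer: $0$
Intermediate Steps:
$R{\left(f,S \right)} = S f$
$I = - \frac{1}{28}$ ($I = \frac{1}{-28} = - \frac{1}{28} \approx -0.035714$)
$I 0 R{\left(4,0 \right)} = \left(- \frac{1}{28}\right) 0 \cdot 0 \cdot 4 = 0 \cdot 0 = 0$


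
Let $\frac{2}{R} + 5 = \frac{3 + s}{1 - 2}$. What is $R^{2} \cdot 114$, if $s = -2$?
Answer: $\frac{38}{3} \approx 12.667$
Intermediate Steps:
$R = - \frac{1}{3}$ ($R = \frac{2}{-5 + \frac{3 - 2}{1 - 2}} = \frac{2}{-5 + 1 \frac{1}{-1}} = \frac{2}{-5 + 1 \left(-1\right)} = \frac{2}{-5 - 1} = \frac{2}{-6} = 2 \left(- \frac{1}{6}\right) = - \frac{1}{3} \approx -0.33333$)
$R^{2} \cdot 114 = \left(- \frac{1}{3}\right)^{2} \cdot 114 = \frac{1}{9} \cdot 114 = \frac{38}{3}$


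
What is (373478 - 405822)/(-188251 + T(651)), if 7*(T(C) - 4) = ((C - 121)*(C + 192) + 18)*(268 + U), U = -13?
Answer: -17416/8662947 ≈ -0.0020104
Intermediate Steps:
T(C) = 4618/7 + 255*(-121 + C)*(192 + C)/7 (T(C) = 4 + (((C - 121)*(C + 192) + 18)*(268 - 13))/7 = 4 + (((-121 + C)*(192 + C) + 18)*255)/7 = 4 + ((18 + (-121 + C)*(192 + C))*255)/7 = 4 + (4590 + 255*(-121 + C)*(192 + C))/7 = 4 + (4590/7 + 255*(-121 + C)*(192 + C)/7) = 4618/7 + 255*(-121 + C)*(192 + C)/7)
(373478 - 405822)/(-188251 + T(651)) = (373478 - 405822)/(-188251 + (-5919542/7 + (255/7)*651**2 + (18105/7)*651)) = -32344/(-188251 + (-5919542/7 + (255/7)*423801 + 1683765)) = -32344/(-188251 + (-5919542/7 + 15438465 + 1683765)) = -32344/(-188251 + 113936068/7) = -32344/112618311/7 = -32344*7/112618311 = -17416/8662947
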